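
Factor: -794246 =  - 2^1*139^1*2857^1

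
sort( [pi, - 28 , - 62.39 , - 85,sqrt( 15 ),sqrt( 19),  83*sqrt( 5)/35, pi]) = [ - 85, - 62.39, - 28,pi, pi,sqrt( 15),sqrt( 19),83*sqrt( 5) /35] 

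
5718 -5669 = 49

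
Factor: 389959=47^1*8297^1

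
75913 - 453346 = - 377433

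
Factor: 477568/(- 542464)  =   - 2^( - 1) *7^1*41^1*163^(-1) =- 287/326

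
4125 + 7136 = 11261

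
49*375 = 18375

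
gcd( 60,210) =30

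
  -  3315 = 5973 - 9288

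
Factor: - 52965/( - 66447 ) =55/69 = 3^(  -  1) * 5^1*11^1*23^ ( - 1 ) 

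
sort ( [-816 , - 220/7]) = [ - 816,-220/7 ]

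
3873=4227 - 354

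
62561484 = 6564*9531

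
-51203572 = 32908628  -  84112200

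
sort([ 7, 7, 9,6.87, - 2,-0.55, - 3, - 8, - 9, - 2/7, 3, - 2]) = [ - 9, - 8,- 3, - 2, - 2,-0.55, - 2/7 , 3, 6.87,7, 7,9 ] 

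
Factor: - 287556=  - 2^2*3^1*31^1 * 773^1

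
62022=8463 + 53559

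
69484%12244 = 8264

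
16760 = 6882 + 9878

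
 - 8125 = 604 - 8729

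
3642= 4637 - 995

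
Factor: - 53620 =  - 2^2*5^1 * 7^1*383^1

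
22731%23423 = 22731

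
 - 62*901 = - 55862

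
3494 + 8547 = 12041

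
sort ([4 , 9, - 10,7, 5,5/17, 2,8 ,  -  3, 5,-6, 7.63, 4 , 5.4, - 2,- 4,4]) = [-10,-6, - 4,-3,-2,5/17,2,4, 4,  4,5, 5, 5.4,7, 7.63, 8, 9]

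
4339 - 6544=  - 2205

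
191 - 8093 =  - 7902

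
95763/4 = 95763/4  =  23940.75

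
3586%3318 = 268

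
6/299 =6/299 = 0.02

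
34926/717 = 48 + 170/239 = 48.71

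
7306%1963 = 1417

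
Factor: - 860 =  - 2^2* 5^1*43^1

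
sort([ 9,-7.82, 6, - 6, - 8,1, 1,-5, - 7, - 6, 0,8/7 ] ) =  [  -  8, - 7.82, - 7, - 6, - 6, - 5, 0, 1,1 , 8/7,6,9 ] 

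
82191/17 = 4834+13/17 = 4834.76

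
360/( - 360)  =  -1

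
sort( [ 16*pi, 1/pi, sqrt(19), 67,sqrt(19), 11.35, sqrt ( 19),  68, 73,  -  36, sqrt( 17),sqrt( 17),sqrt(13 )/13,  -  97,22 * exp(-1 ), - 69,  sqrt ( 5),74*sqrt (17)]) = [  -  97,  -  69,- 36,sqrt( 13) /13, 1/pi , sqrt( 5),  sqrt ( 17 ), sqrt( 17),sqrt ( 19), sqrt(19), sqrt(19 ),22*exp( - 1), 11.35, 16*pi, 67,68, 73, 74*sqrt (17)]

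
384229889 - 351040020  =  33189869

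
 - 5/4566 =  - 5/4566 =- 0.00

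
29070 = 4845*6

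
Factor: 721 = 7^1*103^1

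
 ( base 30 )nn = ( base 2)1011001001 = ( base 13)42b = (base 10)713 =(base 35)KD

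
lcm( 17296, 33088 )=761024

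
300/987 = 100/329 = 0.30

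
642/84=107/14 =7.64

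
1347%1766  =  1347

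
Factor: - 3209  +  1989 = -1220 = -2^2 * 5^1 * 61^1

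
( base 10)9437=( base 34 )85j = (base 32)96T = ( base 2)10010011011101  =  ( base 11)70aa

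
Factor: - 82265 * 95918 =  - 2^1*5^1*199^1*241^1*16453^1 = - 7890694270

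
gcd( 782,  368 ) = 46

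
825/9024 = 275/3008 = 0.09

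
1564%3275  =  1564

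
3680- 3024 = 656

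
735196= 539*1364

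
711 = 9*79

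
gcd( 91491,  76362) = 3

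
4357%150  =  7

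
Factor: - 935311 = -13^1* 71947^1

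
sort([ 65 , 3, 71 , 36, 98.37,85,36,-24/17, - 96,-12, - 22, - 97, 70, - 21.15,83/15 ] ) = [ - 97, - 96, - 22, - 21.15, - 12 , - 24/17, 3,83/15, 36 , 36, 65, 70, 71,  85, 98.37 ] 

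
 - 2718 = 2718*( - 1) 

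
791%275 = 241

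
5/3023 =5/3023  =  0.00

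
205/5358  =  205/5358  =  0.04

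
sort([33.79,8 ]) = [8,33.79] 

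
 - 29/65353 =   -  1 + 65324/65353 =- 0.00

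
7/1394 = 7/1394 = 0.01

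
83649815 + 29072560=112722375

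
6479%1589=123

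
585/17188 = 585/17188 = 0.03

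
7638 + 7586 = 15224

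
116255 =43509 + 72746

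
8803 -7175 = 1628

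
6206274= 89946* 69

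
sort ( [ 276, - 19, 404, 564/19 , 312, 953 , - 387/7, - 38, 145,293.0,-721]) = [ - 721,-387/7, - 38,-19, 564/19,145,276,293.0,312,404,953 ] 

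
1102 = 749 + 353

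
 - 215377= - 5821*37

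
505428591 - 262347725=243080866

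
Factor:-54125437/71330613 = -3^(  -  1 )*23^ ( - 1) * 3709^1*  14593^1*1033777^( - 1 )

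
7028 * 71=498988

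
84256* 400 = 33702400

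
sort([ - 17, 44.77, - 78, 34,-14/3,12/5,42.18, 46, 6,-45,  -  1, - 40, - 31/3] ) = [ - 78, - 45 ,-40,-17, - 31/3, - 14/3, - 1  ,  12/5, 6,  34, 42.18,44.77,  46 ]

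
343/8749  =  343/8749 = 0.04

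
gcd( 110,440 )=110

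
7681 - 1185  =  6496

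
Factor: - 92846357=-37^1*283^1*8867^1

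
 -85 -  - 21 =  - 64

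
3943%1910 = 123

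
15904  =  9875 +6029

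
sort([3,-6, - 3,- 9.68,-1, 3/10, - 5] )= [ - 9.68, - 6,-5, - 3, - 1, 3/10, 3]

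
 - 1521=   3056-4577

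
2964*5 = 14820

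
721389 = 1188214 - 466825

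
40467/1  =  40467 = 40467.00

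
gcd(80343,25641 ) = 9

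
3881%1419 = 1043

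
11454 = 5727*2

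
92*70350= 6472200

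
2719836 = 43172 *63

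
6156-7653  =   -1497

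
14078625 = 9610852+4467773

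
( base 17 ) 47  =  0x4B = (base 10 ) 75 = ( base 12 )63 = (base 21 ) 3C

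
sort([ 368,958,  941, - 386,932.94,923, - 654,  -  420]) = [ - 654, - 420,-386,368 , 923, 932.94,941,958] 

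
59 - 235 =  - 176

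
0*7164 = 0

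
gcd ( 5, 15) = 5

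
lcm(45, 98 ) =4410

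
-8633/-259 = 33 + 86/259 = 33.33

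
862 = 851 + 11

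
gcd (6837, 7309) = 1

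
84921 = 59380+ 25541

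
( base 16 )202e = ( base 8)20056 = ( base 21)IE6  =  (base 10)8238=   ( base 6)102050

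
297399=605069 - 307670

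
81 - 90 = - 9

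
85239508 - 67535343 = 17704165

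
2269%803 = 663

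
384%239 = 145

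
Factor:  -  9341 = -9341^1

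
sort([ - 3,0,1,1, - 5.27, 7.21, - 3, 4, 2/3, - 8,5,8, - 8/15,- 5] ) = [  -  8,-5.27,-5,-3, - 3,-8/15,0,2/3, 1, 1 , 4,5, 7.21,  8 ]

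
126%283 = 126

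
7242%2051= 1089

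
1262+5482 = 6744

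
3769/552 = 6 + 457/552 = 6.83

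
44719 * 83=3711677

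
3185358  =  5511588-2326230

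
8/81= 8/81 =0.10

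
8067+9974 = 18041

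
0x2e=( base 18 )2A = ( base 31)1F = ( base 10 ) 46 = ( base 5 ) 141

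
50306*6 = 301836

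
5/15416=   5/15416 = 0.00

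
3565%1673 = 219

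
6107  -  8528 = -2421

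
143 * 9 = 1287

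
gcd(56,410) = 2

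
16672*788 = 13137536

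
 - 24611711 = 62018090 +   -  86629801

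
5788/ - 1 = - 5788+ 0/1 = -5788.00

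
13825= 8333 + 5492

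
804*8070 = 6488280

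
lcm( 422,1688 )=1688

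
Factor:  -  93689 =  -19^1*4931^1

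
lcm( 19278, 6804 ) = 115668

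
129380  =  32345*4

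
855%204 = 39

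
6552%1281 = 147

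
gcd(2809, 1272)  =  53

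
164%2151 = 164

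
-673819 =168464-842283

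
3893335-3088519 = 804816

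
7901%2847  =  2207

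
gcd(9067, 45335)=9067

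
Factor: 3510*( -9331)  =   - 32751810 = -  2^1*3^3*5^1*7^1*13^1*31^1*43^1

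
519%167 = 18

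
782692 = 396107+386585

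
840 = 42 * 20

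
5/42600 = 1/8520 = 0.00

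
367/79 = 4 + 51/79 = 4.65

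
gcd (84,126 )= 42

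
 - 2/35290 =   -  1/17645  =  - 0.00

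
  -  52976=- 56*946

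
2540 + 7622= 10162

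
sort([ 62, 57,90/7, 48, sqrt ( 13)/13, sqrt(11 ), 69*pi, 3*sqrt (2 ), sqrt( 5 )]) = [ sqrt ( 13 ) /13, sqrt(5), sqrt( 11), 3*sqrt ( 2 ), 90/7, 48, 57, 62, 69*pi ]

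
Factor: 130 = 2^1*5^1*13^1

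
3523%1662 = 199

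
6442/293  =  6442/293=21.99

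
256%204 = 52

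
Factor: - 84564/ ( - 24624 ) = 261/76 = 2^( - 2 ) * 3^2*19^( - 1 )*29^1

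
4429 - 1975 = 2454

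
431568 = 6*71928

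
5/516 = 5/516 = 0.01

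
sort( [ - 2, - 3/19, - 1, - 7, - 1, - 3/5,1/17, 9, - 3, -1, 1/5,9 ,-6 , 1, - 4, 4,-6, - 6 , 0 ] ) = [ - 7, - 6, - 6, - 6, - 4, - 3, - 2, - 1, - 1, - 1, - 3/5, - 3/19,0, 1/17, 1/5,1,4,9, 9 ]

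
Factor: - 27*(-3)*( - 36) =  - 2916 = - 2^2* 3^6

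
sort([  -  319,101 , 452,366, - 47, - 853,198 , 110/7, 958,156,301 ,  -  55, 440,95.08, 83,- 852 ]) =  [ - 853, - 852 , - 319, - 55, - 47, 110/7,83, 95.08 , 101,156, 198,301 , 366,440,452,958 ]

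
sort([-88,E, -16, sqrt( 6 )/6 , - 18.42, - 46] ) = [ - 88,- 46, - 18.42, - 16 , sqrt(6) /6,E]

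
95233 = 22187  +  73046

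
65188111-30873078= 34315033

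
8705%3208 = 2289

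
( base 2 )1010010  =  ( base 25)37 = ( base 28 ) 2Q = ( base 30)2M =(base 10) 82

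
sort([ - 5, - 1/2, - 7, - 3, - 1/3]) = [- 7, - 5,-3 ,-1/2, - 1/3] 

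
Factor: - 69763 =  - 69763^1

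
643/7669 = 643/7669= 0.08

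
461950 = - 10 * (  -  46195)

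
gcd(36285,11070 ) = 615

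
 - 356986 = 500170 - 857156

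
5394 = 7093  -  1699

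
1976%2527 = 1976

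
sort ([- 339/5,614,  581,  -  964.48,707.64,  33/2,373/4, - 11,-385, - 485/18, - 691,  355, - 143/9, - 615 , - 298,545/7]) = [ - 964.48, - 691, - 615 ,-385, - 298, - 339/5,  -  485/18, - 143/9, - 11  ,  33/2,545/7,373/4,  355,581, 614,  707.64 ] 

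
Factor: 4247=31^1* 137^1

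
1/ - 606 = -1/606 = - 0.00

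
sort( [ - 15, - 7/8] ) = [ - 15,-7/8]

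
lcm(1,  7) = 7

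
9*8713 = 78417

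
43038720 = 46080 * 934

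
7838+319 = 8157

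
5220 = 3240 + 1980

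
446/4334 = 223/2167=   0.10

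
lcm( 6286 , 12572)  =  12572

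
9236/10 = 923 + 3/5 = 923.60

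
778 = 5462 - 4684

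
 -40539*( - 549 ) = 22255911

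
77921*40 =3116840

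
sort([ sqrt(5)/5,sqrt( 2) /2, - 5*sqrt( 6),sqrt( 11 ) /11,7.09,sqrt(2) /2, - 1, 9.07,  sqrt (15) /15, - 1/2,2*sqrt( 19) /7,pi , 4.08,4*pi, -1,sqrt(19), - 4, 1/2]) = [ - 5 * sqrt( 6), - 4, - 1, - 1, - 1/2,sqrt( 15)/15,sqrt(11 )/11,sqrt( 5 ) /5,1/2,sqrt( 2 ) /2, sqrt( 2) /2,  2*sqrt (19 ) /7,pi,4.08,sqrt(19 ), 7.09, 9.07, 4*pi]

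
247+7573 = 7820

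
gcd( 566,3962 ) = 566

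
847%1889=847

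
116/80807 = 116/80807= 0.00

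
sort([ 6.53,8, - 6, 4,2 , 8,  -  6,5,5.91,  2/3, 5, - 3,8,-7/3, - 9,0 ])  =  [ - 9 , - 6, - 6, - 3, - 7/3,0,2/3,2,4,5, 5, 5.91, 6.53,  8 , 8, 8]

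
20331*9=182979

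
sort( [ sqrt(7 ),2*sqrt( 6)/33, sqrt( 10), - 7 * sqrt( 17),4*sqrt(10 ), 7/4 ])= [ - 7 * sqrt(17),  2*sqrt(6 )/33, 7/4,sqrt(7), sqrt( 10),4 * sqrt(10) ]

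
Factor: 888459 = 3^1 * 11^1*13^1*19^1*109^1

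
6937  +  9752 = 16689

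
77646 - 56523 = 21123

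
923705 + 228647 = 1152352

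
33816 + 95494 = 129310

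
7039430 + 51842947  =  58882377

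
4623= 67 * 69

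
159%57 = 45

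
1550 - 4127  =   -2577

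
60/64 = 15/16 = 0.94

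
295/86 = 3 +37/86=3.43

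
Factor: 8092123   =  13^1*73^1*8527^1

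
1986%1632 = 354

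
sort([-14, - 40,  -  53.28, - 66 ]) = [ - 66,-53.28,- 40, - 14 ]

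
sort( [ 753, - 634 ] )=[-634 , 753]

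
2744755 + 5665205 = 8409960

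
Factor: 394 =2^1*197^1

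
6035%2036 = 1963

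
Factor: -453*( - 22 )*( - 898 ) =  - 2^2*3^1*11^1 * 151^1*449^1 = - 8949468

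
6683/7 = 6683/7 = 954.71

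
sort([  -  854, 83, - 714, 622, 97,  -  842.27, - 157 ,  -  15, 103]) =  [-854, - 842.27, - 714, -157, - 15, 83,97, 103, 622]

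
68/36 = 17/9 = 1.89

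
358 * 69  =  24702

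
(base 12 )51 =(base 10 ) 61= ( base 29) 23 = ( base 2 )111101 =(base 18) 37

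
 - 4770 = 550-5320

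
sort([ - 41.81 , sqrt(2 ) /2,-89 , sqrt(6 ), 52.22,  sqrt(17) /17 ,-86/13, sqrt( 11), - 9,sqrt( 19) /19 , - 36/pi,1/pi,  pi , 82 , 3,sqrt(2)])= [ - 89, - 41.81, - 36/pi, - 9, - 86/13,sqrt(19)/19,sqrt(17 ) /17,1/pi , sqrt (2 ) /2 , sqrt (2 ),sqrt( 6 ), 3, pi , sqrt(11), 52.22,  82 ]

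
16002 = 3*5334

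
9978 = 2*4989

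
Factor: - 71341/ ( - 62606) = 2^( - 1)*23^ (  -  1 )*1361^ (-1)*71341^1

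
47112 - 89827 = - 42715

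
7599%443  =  68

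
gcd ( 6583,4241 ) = 1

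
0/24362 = 0 = 0.00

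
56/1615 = 56/1615  =  0.03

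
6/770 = 3/385= 0.01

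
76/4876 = 19/1219 = 0.02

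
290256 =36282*8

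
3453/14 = 3453/14 = 246.64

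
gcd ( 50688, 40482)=18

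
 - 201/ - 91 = 201/91 =2.21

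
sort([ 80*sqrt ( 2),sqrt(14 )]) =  [ sqrt (14), 80*sqrt(2)]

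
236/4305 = 236/4305 = 0.05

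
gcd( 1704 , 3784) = 8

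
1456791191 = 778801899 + 677989292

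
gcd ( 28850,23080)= 5770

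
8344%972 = 568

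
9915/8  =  1239 +3/8 = 1239.38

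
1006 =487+519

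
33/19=1+14/19  =  1.74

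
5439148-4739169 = 699979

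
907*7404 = 6715428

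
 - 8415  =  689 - 9104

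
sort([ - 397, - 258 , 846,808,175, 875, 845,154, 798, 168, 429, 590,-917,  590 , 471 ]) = [ - 917, - 397, - 258 , 154, 168, 175, 429,471, 590, 590, 798, 808, 845, 846,875] 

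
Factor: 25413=3^1*43^1*197^1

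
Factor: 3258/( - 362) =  - 3^2 = - 9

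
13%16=13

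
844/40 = 21 + 1/10 = 21.10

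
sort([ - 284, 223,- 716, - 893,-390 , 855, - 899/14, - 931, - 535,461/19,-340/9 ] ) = [-931, - 893, - 716, - 535 , - 390, - 284, - 899/14, - 340/9,  461/19,223, 855] 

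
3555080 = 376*9455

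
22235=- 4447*( - 5)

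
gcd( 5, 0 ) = 5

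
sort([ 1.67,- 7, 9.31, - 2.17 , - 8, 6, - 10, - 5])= [- 10, -8, - 7,-5, - 2.17, 1.67, 6, 9.31] 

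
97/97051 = 97/97051 = 0.00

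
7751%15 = 11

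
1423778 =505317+918461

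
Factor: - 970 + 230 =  - 2^2*5^1*37^1 =- 740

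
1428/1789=1428/1789 = 0.80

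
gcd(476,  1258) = 34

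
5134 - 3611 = 1523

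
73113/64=1142+25/64 = 1142.39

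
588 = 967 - 379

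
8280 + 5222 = 13502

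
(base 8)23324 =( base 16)26d4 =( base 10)9940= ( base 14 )38a0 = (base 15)2E2A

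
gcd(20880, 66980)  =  20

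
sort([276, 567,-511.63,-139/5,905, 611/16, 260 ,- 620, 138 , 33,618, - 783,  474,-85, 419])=[ - 783, - 620,-511.63,-85, - 139/5, 33, 611/16,138, 260, 276, 419, 474, 567, 618, 905]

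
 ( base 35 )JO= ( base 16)2b1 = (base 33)kt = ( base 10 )689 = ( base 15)30E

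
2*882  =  1764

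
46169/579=79 +428/579 = 79.74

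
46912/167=46912/167 = 280.91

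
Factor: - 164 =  - 2^2*41^1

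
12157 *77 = 936089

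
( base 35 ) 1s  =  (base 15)43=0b111111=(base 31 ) 21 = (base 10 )63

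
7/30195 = 7/30195 = 0.00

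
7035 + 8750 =15785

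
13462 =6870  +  6592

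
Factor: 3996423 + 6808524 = 10804947  =  3^1*113^1*31873^1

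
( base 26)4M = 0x7E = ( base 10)126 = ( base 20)66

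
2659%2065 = 594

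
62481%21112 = 20257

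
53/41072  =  53/41072 = 0.00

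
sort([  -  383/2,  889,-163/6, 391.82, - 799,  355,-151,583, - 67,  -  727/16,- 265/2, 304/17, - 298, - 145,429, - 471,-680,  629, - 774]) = [-799,-774, - 680,-471,-298,-383/2,-151, - 145, - 265/2,-67,-727/16, - 163/6,304/17,  355, 391.82,429, 583,629,889]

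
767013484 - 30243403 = 736770081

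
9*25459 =229131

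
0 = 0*7884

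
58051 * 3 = 174153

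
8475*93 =788175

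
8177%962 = 481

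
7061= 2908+4153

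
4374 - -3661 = 8035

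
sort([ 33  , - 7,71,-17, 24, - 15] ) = [-17, - 15, - 7, 24,  33, 71]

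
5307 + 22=5329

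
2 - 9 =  - 7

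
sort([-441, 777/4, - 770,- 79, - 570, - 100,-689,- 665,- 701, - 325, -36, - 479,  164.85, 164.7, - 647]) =[ - 770 , - 701, - 689, - 665,  -  647,-570, - 479,  -  441,-325,-100, - 79, - 36,164.7,164.85,777/4]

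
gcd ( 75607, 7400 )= 1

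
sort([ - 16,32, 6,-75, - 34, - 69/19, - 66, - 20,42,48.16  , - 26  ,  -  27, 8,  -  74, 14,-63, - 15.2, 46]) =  [ - 75, - 74,-66, - 63, - 34, - 27,-26, - 20,-16,-15.2,-69/19, 6, 8,14,  32 , 42, 46, 48.16]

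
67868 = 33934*2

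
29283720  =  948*30890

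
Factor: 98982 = 2^1*3^4*13^1 *47^1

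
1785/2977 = 1785/2977 = 0.60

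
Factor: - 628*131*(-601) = 49443068 = 2^2*131^1 * 157^1*601^1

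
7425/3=2475 = 2475.00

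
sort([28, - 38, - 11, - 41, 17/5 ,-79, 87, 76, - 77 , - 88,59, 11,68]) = [ - 88, - 79 , - 77, - 41, - 38, - 11, 17/5  ,  11,28, 59 , 68,76, 87]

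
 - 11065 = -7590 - 3475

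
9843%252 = 15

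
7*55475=388325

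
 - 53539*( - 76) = 4068964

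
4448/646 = 2224/323 = 6.89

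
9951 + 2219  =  12170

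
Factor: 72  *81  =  2^3*3^6 = 5832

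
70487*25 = 1762175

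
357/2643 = 119/881 = 0.14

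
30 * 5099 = 152970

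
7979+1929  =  9908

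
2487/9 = 829/3  =  276.33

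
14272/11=14272/11  =  1297.45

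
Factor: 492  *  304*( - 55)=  - 8226240 =- 2^6 *3^1  *  5^1*11^1*19^1*41^1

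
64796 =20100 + 44696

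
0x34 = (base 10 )52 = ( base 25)22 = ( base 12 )44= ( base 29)1n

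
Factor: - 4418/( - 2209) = 2^1 = 2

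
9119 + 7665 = 16784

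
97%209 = 97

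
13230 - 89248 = -76018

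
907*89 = 80723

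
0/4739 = 0 = 0.00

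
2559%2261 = 298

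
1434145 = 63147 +1370998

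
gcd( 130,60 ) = 10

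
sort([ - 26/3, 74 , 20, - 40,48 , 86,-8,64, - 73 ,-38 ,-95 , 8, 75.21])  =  [-95,-73, - 40,-38, - 26/3,-8, 8,20,48, 64,74, 75.21 , 86 ]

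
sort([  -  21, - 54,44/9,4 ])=[ - 54,-21 , 4,44/9]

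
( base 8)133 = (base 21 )47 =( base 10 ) 91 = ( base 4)1123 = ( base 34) 2N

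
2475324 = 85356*29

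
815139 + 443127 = 1258266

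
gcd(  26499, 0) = 26499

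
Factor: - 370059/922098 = - 123353/307366 = - 2^( - 1)*293^1*313^( - 1 )*421^1*491^( - 1) 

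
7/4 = 1 +3/4 = 1.75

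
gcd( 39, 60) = 3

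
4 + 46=50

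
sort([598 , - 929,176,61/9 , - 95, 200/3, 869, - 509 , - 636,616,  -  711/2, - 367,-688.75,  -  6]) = [ - 929, - 688.75, - 636, - 509, - 367, - 711/2, - 95, - 6,61/9,  200/3,176,598,616,869]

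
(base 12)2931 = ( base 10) 4789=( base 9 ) 6511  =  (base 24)87d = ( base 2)1001010110101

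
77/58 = 77/58=1.33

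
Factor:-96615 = -3^2 *5^1 * 19^1*113^1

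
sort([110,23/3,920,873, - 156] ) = [ - 156, 23/3,110,873, 920]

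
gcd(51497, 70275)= 1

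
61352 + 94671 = 156023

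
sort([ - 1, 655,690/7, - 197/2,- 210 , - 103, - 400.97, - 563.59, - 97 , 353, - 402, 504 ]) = [ - 563.59, - 402,- 400.97, - 210 ,- 103, - 197/2, - 97 ,-1,690/7, 353, 504, 655] 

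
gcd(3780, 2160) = 540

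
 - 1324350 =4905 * (-270)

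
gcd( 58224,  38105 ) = 1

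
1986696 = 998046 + 988650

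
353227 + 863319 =1216546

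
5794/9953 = 5794/9953 = 0.58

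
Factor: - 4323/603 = - 3^( - 1) * 11^1*67^(-1 )*131^1 = -1441/201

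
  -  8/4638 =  -4/2319 = - 0.00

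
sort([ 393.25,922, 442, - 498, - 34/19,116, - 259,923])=[ - 498,-259,- 34/19, 116,393.25, 442 , 922,  923] 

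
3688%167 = 14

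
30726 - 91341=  - 60615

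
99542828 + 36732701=136275529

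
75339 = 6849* 11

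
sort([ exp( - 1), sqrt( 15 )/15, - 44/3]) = [ - 44/3,sqrt( 15 )/15,exp(  -  1)]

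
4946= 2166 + 2780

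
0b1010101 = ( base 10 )85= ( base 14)61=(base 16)55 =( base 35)2f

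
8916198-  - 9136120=18052318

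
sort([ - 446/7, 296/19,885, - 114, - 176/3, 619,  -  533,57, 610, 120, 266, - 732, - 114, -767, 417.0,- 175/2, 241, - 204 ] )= [ -767, - 732, - 533, - 204, - 114, - 114, - 175/2, - 446/7,  -  176/3,296/19,57, 120, 241,266 , 417.0, 610, 619, 885] 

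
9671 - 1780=7891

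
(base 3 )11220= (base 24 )5C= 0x84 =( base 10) 132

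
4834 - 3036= 1798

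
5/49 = 5/49=0.10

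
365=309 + 56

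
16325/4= 4081 + 1/4 = 4081.25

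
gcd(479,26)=1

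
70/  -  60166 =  - 1 + 30048/30083 = - 0.00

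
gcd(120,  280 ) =40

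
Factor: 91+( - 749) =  - 2^1*7^1*47^1 = -  658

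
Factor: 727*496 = 2^4*31^1*727^1=360592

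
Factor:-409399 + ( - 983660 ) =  - 3^1*73^1 * 6361^1= - 1393059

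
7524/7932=627/661 = 0.95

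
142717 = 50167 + 92550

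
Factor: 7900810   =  2^1*5^1*599^1*1319^1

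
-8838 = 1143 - 9981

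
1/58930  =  1/58930  =  0.00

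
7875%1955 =55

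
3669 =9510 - 5841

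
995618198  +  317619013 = 1313237211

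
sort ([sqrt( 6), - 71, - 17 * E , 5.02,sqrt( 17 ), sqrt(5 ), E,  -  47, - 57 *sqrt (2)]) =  [ - 57*sqrt(2), - 71, - 47, - 17  *  E,sqrt(5 ),sqrt(6 ),E  ,  sqrt( 17), 5.02]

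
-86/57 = -86/57 = - 1.51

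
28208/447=28208/447  =  63.11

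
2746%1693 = 1053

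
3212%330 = 242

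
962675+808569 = 1771244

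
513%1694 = 513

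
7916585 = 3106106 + 4810479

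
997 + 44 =1041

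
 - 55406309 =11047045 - 66453354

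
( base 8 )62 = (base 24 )22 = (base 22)26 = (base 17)2G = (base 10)50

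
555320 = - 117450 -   -  672770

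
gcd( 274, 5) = 1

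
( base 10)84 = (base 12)70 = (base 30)2o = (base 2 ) 1010100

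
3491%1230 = 1031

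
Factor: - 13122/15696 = - 729/872   =  -  2^(  -  3)*3^6*109^ (  -  1) 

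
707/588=101/84 = 1.20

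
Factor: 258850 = 2^1*5^2  *31^1*167^1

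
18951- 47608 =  - 28657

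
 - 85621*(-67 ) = 5736607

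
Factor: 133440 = 2^6*3^1* 5^1 *139^1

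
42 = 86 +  - 44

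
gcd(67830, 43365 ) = 105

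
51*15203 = 775353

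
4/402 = 2/201 = 0.01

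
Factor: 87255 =3^2  *  5^1*7^1*277^1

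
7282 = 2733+4549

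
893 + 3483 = 4376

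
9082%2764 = 790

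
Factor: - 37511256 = - 2^3*3^1*59^2 * 449^1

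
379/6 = 63 + 1/6 =63.17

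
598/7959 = 598/7959 = 0.08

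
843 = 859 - 16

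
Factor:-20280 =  - 2^3 * 3^1*5^1*13^2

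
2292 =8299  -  6007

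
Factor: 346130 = 2^1*5^1*34613^1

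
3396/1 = 3396= 3396.00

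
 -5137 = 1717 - 6854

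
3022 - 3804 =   -  782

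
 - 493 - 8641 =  - 9134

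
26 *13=338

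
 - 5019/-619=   8 + 67/619 = 8.11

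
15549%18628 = 15549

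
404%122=38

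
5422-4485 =937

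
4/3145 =4/3145=0.00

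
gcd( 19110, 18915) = 195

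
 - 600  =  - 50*12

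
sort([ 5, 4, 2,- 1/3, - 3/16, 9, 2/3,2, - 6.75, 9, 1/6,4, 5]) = [ -6.75, - 1/3, - 3/16, 1/6, 2/3 , 2,2, 4, 4, 5, 5, 9, 9]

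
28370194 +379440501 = 407810695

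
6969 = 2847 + 4122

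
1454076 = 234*6214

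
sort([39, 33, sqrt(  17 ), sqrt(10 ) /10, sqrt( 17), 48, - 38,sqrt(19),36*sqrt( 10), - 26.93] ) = [ - 38,-26.93 , sqrt( 10 ) /10,sqrt( 17 ),  sqrt( 17) , sqrt ( 19),  33, 39, 48,36*sqrt(10 ) ]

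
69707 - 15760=53947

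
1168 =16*73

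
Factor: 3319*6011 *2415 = 48180479235 = 3^1*5^1*7^1*23^1*3319^1 * 6011^1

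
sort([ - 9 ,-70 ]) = [ - 70 , - 9 ] 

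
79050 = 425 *186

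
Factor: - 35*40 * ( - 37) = 51800 = 2^3* 5^2*7^1*37^1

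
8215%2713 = 76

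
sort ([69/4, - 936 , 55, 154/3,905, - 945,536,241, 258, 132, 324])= [ - 945, - 936, 69/4,154/3,55,132,241, 258, 324 , 536,905]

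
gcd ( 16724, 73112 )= 148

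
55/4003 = 55/4003 = 0.01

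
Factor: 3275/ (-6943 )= - 25/53 =- 5^2*53^( - 1 ) 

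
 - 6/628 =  - 3/314 = - 0.01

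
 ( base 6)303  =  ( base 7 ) 216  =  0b1101111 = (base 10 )111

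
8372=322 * 26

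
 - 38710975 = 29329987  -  68040962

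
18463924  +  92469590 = 110933514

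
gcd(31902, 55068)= 78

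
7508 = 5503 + 2005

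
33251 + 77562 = 110813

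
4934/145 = 34 + 4/145  =  34.03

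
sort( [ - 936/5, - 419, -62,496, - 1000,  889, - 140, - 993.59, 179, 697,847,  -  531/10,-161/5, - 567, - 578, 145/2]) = [ - 1000, - 993.59, - 578,-567, - 419,-936/5, - 140, - 62, - 531/10, - 161/5,145/2, 179, 496, 697, 847, 889]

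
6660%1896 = 972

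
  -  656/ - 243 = 656/243 = 2.70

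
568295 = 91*6245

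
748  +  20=768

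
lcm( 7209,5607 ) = 50463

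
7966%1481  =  561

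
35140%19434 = 15706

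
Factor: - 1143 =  - 3^2*127^1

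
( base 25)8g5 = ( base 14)1d81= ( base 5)133110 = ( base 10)5405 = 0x151D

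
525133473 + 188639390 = 713772863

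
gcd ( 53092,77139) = 1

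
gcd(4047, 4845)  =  57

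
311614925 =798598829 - 486983904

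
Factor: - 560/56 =-2^1 * 5^1 = -10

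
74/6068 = 1/82=0.01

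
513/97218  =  57/10802 = 0.01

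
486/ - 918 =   -  1 + 8/17 = - 0.53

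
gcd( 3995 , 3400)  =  85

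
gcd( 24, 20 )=4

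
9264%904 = 224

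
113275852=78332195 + 34943657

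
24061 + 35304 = 59365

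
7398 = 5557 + 1841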